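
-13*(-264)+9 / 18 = 6865 / 2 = 3432.50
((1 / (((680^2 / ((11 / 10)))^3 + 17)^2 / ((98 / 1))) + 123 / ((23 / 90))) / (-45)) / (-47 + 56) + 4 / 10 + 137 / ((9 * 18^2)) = -486058711585531735273503162238472284221533585 / 655574886047453081123346634644588065550359772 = -0.74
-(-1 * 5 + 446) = -441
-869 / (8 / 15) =-13035 / 8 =-1629.38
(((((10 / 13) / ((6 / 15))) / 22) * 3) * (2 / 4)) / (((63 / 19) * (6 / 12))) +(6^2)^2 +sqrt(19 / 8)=sqrt(38) / 4 +7784251 / 6006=1297.62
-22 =-22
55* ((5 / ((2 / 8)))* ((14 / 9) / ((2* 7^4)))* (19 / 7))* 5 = 104500 / 21609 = 4.84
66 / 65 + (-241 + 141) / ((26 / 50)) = -12434 / 65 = -191.29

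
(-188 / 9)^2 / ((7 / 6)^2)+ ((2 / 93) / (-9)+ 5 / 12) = 52659835 / 164052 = 320.99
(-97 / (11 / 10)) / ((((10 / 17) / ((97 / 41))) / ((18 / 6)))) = -479859 / 451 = -1063.99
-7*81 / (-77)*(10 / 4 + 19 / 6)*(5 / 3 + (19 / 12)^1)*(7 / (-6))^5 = -3714347 / 12672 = -293.11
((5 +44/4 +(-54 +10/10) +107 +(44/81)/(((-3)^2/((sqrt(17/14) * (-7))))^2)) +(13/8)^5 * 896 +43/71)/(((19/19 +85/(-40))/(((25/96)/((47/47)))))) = -30479650653925/12879295488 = -2366.56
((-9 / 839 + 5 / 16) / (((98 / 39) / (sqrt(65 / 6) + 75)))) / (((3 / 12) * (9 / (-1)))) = -1316575 / 328888 - 52663 * sqrt(390) / 5919984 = -4.18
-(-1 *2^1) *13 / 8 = 13 / 4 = 3.25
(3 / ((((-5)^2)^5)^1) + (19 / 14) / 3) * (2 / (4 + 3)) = 185547001 / 1435546875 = 0.13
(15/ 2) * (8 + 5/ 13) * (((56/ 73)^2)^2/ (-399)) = -382842880/ 7014365527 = -0.05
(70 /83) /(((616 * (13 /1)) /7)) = 35 /47476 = 0.00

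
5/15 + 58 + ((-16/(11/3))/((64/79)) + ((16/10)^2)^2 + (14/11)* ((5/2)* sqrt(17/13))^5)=4908797/82500 + 6321875* sqrt(221)/386672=302.55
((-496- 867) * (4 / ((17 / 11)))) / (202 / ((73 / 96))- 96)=-1094489 / 52632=-20.80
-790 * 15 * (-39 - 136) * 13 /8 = 13479375 /4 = 3369843.75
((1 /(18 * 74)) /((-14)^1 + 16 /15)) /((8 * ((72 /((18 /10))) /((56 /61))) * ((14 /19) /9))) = -0.00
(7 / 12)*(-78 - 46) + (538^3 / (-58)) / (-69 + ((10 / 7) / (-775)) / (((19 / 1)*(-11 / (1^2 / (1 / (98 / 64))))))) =120844800251171 / 3111474351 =38838.44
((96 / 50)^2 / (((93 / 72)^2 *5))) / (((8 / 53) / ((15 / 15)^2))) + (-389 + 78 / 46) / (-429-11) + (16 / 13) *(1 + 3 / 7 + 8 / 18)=7608011556121 / 1244537043750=6.11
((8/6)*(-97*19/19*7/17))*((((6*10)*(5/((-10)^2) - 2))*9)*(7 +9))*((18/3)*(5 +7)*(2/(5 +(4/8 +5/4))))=325398528/17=19141089.88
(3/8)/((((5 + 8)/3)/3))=0.26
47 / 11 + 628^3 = 2724404719 / 11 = 247673156.27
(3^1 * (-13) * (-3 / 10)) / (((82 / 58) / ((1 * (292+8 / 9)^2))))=1309791496 / 1845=709914.09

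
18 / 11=1.64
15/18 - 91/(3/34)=-2061/2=-1030.50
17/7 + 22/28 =45/14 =3.21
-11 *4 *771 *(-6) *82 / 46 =362839.30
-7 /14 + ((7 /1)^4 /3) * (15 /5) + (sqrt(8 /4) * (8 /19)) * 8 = 64 * sqrt(2) /19 + 4801 /2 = 2405.26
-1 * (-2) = 2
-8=-8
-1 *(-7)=7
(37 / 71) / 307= 0.00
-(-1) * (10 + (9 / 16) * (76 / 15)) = 257 / 20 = 12.85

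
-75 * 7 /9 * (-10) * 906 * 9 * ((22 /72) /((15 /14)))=4069450 /3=1356483.33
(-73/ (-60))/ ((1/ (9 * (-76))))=-4161/ 5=-832.20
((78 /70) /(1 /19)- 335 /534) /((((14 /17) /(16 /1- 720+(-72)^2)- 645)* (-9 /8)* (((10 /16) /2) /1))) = 26736529408 /295107539895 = 0.09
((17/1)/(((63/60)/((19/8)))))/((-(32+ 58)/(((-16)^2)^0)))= -323/756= -0.43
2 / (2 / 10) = 10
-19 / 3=-6.33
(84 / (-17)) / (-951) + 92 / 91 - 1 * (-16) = 8344720 / 490399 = 17.02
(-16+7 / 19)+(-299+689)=7113 / 19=374.37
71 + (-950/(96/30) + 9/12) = -225.12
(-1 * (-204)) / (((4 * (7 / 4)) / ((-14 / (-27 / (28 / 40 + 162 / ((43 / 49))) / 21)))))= 37928156 / 645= 58803.34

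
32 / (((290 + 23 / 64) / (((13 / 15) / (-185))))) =-26624 / 51567825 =-0.00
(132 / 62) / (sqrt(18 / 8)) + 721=22395 / 31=722.42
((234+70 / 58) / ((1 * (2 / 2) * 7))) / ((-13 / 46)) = -313766 / 2639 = -118.90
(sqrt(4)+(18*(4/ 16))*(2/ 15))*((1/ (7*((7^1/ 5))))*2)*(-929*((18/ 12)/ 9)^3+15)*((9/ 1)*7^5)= 858729.08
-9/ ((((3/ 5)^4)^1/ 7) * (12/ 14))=-30625/ 54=-567.13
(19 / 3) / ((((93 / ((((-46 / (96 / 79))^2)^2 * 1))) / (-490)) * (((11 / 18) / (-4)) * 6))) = 50738706867698255 / 678813696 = 74746144.88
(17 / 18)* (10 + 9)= 323 / 18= 17.94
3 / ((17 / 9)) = 27 / 17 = 1.59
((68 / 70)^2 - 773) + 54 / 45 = -944299 / 1225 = -770.86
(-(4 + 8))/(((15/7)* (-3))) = 28/15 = 1.87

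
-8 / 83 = -0.10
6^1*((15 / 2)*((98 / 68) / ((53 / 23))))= 50715 / 1802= 28.14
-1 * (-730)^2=-532900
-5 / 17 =-0.29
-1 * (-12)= 12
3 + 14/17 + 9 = 218/17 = 12.82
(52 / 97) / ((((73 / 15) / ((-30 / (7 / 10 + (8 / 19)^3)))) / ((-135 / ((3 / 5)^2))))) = 200625750000 / 125411591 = 1599.74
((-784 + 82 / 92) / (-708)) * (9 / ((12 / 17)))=612391 / 43424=14.10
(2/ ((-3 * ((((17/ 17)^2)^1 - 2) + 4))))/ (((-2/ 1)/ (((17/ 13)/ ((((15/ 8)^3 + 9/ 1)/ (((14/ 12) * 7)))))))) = 213248/ 2802033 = 0.08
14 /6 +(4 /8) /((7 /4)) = 55 /21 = 2.62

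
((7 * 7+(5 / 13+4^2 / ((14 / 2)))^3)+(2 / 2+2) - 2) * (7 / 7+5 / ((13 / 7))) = 2497317936 / 9796423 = 254.92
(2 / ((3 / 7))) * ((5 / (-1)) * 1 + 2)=-14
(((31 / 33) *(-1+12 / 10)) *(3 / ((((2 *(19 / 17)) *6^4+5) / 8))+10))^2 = 234269901350884 / 66258704603025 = 3.54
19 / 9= 2.11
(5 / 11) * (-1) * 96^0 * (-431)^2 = -928805 / 11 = -84436.82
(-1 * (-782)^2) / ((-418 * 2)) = 152881 / 209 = 731.49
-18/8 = -9/4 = -2.25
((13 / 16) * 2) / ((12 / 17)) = 221 / 96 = 2.30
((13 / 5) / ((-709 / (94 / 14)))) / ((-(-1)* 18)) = -611 / 446670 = -0.00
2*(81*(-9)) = -1458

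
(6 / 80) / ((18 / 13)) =13 / 240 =0.05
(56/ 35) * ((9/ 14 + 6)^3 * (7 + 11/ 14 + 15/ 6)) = 57913704/ 12005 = 4824.13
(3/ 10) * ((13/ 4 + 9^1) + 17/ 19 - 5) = 2.44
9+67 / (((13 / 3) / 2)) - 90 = -651 / 13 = -50.08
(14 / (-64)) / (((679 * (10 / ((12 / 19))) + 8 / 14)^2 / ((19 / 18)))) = -6517 / 3262488487696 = -0.00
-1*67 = -67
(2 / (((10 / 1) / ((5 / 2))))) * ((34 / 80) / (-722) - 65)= -1877217 / 57760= -32.50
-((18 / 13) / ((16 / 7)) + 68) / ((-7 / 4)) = 7135 / 182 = 39.20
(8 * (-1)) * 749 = -5992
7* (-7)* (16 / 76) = -196 / 19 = -10.32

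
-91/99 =-0.92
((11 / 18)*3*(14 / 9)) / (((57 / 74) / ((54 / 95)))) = 2.10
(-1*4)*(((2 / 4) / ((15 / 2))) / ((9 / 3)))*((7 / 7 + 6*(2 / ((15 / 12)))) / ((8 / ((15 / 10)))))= -53 / 300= -0.18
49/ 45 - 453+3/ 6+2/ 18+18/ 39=-58609/ 130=-450.84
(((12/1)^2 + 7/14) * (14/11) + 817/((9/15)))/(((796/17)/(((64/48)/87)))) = 867068/1713987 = 0.51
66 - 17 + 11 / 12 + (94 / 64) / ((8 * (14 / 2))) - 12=203981 / 5376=37.94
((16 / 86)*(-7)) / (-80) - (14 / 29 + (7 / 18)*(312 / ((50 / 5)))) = -471359 / 37410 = -12.60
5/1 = 5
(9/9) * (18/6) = 3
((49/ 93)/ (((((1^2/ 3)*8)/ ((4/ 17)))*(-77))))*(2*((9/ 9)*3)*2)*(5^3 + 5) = -5460/ 5797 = -0.94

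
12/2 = 6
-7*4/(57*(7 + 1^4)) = -7/114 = -0.06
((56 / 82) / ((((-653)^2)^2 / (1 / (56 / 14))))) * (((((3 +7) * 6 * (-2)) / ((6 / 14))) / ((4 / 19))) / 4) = -4655 / 14909620093042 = -0.00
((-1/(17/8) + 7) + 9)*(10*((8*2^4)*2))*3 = 2027520/17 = 119265.88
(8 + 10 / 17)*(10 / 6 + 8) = 4234 / 51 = 83.02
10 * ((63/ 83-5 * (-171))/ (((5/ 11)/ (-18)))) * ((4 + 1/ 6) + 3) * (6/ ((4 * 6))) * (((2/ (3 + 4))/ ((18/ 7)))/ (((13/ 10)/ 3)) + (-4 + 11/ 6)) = 1251460089/ 1079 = 1159833.26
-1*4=-4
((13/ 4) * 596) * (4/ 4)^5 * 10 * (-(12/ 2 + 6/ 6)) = -135590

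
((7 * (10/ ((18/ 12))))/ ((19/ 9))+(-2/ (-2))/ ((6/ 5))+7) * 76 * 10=68260/ 3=22753.33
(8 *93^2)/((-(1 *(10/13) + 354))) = -224874/1153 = -195.03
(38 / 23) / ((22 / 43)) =817 / 253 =3.23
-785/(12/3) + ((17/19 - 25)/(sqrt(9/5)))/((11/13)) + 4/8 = -783/4 - 5954 * sqrt(5)/627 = -216.98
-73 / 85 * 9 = -657 / 85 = -7.73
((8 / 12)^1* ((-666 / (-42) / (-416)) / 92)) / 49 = -0.00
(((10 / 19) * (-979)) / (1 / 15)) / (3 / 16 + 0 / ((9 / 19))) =-783200 / 19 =-41221.05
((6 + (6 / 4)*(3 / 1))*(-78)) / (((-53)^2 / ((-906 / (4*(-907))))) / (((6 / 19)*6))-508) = -6678126 / 44265265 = -0.15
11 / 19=0.58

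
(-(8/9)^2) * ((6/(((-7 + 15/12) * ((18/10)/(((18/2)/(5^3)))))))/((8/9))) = 64/1725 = 0.04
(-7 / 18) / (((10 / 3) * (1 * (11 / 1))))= -7 / 660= -0.01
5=5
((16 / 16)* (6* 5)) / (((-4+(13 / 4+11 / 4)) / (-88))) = -1320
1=1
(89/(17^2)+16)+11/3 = 17318/867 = 19.97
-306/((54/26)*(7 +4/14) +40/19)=-529074/29803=-17.75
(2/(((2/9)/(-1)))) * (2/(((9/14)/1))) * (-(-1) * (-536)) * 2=30016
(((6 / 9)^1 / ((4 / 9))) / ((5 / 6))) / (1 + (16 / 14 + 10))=63 / 425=0.15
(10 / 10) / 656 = 1 / 656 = 0.00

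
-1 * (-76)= 76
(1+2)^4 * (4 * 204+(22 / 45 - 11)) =326223 / 5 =65244.60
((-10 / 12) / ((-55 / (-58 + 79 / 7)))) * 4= -218 / 77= -2.83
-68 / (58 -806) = 1 / 11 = 0.09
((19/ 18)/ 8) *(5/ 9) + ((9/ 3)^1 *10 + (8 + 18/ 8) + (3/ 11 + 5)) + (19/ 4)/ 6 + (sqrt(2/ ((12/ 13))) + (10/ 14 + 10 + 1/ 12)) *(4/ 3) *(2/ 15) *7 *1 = 28 *sqrt(78)/ 135 + 4264307/ 71280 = 61.66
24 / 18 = 4 / 3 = 1.33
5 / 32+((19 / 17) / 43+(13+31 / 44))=3573237 / 257312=13.89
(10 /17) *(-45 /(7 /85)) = -2250 /7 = -321.43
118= 118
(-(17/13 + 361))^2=22184100/169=131266.86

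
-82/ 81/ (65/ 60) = -328/ 351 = -0.93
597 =597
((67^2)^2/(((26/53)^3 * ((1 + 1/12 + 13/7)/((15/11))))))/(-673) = -945012108951855/8034609154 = -117617.68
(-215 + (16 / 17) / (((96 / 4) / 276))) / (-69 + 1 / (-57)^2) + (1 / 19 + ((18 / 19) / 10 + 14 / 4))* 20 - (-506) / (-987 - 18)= 1097447983493 / 14554438140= 75.40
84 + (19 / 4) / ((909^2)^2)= 229400737762915 / 2730961163844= 84.00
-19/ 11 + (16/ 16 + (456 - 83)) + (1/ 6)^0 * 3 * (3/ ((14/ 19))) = 59211/ 154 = 384.49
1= 1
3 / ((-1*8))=-3 / 8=-0.38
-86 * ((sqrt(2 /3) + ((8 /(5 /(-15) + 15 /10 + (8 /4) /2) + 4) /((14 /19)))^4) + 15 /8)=-280234380849845 /274299844 -86 * sqrt(6) /3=-1021705.44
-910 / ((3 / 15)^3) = -113750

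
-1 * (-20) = 20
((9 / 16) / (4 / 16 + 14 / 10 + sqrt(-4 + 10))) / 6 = -165 / 3496 + 25 * sqrt(6) / 874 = 0.02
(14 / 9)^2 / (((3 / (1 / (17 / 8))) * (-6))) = -784 / 12393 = -0.06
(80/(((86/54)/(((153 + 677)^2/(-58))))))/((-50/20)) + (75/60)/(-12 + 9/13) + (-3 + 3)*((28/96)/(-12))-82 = 174931415993/733236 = 238574.51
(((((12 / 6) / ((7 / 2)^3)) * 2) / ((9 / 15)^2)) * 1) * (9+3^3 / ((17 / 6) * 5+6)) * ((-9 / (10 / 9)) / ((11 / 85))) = -76561200 / 456533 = -167.70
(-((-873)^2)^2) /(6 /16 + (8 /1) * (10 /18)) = -41820524110152 /347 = -120520242392.37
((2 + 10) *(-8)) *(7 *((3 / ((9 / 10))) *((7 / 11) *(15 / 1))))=-235200 / 11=-21381.82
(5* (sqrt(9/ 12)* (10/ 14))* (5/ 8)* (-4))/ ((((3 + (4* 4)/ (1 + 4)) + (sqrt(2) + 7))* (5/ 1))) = -0.11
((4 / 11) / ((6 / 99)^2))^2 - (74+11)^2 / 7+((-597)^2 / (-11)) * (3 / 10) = -732569 / 770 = -951.39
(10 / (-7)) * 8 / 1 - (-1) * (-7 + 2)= -115 / 7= -16.43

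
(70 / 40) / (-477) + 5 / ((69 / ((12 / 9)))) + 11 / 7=511277 / 307188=1.66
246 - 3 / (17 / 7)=4161 / 17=244.76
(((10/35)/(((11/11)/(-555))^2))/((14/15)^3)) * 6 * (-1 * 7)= -3118753125/686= -4546287.35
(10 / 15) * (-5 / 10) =-1 / 3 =-0.33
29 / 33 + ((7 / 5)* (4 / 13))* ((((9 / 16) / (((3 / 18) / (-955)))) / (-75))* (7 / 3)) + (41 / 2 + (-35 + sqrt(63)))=3* sqrt(7) + 317183 / 10725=37.51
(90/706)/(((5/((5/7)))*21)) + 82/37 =1418909/639989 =2.22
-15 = -15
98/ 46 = 49/ 23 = 2.13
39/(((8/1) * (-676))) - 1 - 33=-14147/416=-34.01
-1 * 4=-4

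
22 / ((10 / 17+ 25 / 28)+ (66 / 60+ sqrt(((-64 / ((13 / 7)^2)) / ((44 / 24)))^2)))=97337240 / 56201917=1.73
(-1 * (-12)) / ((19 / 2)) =24 / 19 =1.26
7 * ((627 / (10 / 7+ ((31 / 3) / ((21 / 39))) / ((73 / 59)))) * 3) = 20185011 / 25967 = 777.33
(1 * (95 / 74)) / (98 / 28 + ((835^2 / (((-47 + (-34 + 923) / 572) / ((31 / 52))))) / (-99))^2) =207992779695 / 1383372243289229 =0.00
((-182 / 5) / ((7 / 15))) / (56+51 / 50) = -3900 / 2851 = -1.37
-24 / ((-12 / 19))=38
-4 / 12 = -1 / 3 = -0.33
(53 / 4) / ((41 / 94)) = 2491 / 82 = 30.38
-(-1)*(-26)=-26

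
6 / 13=0.46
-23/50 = -0.46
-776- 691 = -1467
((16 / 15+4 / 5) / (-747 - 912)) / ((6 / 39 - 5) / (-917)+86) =-6812 / 520690185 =-0.00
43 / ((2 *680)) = 43 / 1360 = 0.03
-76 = -76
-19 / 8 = -2.38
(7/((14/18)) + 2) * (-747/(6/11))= -30129/2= -15064.50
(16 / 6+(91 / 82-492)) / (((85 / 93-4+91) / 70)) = -18615965 / 47888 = -388.74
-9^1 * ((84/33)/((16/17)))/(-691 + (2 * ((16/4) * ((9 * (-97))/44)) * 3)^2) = -11781/109412132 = -0.00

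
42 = 42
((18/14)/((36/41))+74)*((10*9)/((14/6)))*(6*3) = 2567295/49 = 52393.78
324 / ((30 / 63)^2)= 35721 / 25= 1428.84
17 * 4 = 68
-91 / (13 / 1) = -7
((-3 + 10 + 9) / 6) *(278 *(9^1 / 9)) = 2224 / 3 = 741.33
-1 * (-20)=20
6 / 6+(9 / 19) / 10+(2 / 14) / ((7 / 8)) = 11271 / 9310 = 1.21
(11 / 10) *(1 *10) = 11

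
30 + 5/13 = 395/13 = 30.38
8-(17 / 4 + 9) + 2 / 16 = -41 / 8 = -5.12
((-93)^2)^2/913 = 81933.41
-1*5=-5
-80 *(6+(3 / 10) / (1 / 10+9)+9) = -109440 / 91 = -1202.64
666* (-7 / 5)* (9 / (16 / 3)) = -1573.42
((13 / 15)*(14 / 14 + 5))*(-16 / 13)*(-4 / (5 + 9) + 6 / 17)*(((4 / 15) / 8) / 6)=-64 / 26775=-0.00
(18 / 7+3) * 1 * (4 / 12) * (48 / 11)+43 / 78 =51983 / 6006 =8.66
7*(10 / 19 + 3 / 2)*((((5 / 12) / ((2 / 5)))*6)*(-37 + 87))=336875 / 76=4432.57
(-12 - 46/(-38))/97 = -205/1843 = -0.11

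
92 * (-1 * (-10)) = 920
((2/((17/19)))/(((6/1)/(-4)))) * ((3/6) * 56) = -41.73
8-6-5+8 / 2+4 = 5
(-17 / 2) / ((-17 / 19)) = 19 / 2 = 9.50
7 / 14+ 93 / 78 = 22 / 13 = 1.69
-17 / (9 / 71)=-1207 / 9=-134.11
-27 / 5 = -5.40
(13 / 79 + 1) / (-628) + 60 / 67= 742639 / 831001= 0.89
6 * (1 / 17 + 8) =822 / 17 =48.35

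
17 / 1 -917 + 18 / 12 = -1797 / 2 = -898.50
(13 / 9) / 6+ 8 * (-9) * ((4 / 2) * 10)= -77747 / 54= -1439.76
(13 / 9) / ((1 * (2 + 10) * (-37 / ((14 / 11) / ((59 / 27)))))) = -91 / 48026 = -0.00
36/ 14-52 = -346/ 7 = -49.43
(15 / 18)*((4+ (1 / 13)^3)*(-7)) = -307615 / 13182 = -23.34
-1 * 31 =-31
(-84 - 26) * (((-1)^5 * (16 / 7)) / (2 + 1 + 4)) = 1760 / 49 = 35.92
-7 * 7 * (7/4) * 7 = -2401/4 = -600.25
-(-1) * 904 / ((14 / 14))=904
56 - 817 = -761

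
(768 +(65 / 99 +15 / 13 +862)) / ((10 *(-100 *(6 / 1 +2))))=-105007 / 514800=-0.20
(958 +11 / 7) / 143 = 6717 / 1001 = 6.71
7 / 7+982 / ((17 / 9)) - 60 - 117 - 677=-5663 / 17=-333.12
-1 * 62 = -62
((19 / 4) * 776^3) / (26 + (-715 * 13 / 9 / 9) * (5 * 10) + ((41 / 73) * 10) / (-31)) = -203431569885504 / 523498291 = -388600.26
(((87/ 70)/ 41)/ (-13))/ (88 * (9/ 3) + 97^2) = -87/ 360899630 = -0.00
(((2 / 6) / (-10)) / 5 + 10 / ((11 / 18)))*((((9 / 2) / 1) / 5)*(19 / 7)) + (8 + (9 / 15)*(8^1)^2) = 3324773 / 38500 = 86.36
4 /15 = 0.27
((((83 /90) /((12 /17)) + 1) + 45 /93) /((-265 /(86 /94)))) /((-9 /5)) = 0.01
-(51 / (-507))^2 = -289 / 28561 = -0.01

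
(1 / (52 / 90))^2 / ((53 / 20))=10125 / 8957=1.13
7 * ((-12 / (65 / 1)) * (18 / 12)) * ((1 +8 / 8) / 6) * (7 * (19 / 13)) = -5586 / 845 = -6.61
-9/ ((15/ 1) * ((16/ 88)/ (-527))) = 17391/ 10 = 1739.10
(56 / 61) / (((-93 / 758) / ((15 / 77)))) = -30320 / 20801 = -1.46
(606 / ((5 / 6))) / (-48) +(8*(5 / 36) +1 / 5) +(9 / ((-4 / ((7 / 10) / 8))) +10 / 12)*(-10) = -29093 / 1440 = -20.20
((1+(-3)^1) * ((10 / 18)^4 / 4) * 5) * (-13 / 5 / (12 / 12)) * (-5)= -40625 / 13122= -3.10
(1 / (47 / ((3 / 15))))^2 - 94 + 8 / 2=-4970249 / 55225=-90.00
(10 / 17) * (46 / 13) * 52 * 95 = 174800 / 17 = 10282.35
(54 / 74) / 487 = 27 / 18019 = 0.00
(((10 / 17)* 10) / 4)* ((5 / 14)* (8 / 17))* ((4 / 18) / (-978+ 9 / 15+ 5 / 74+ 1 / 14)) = -185000 / 3291703353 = -0.00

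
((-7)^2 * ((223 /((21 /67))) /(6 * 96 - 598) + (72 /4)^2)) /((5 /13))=12261977 /330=37157.51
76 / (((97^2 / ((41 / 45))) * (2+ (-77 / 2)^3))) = -24928 / 193291580385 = -0.00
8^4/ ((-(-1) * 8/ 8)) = 4096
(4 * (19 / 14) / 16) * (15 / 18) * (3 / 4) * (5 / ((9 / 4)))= 0.47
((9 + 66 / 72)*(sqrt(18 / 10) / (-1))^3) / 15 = -357*sqrt(5) / 500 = -1.60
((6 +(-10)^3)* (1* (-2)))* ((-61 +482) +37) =910504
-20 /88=-5 /22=-0.23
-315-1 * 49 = -364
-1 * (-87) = 87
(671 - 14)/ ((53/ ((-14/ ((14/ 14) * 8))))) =-4599/ 212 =-21.69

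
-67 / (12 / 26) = -871 / 6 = -145.17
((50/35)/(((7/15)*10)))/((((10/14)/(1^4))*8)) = 3/56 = 0.05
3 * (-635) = -1905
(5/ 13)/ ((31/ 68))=340/ 403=0.84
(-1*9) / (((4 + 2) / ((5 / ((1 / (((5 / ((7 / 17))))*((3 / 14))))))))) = -3825 / 196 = -19.52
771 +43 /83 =64036 /83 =771.52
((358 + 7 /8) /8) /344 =2871 /22016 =0.13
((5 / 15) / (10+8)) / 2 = 1 / 108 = 0.01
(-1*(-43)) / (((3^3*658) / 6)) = 43 / 2961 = 0.01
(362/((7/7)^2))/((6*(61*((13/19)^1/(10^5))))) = 343900000/2379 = 144556.54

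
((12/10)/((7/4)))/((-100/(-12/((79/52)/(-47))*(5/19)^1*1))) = -175968/262675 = -0.67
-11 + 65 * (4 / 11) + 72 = 931 / 11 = 84.64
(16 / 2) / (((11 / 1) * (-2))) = -4 / 11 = -0.36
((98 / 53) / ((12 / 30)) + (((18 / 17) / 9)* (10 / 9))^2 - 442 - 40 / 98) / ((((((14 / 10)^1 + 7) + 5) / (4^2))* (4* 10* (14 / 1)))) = -26613332161 / 28511998137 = -0.93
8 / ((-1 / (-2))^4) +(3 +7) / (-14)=891 / 7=127.29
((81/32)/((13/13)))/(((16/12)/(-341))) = -647.37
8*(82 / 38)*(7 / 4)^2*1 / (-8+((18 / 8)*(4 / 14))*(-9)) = -14063 / 3667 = -3.84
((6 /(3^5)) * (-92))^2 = 33856 /6561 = 5.16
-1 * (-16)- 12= 4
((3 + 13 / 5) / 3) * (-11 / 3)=-308 / 45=-6.84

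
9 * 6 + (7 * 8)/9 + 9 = 623/9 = 69.22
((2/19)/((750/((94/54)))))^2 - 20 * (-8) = 5921302502209/37008140625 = 160.00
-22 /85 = -0.26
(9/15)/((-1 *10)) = -0.06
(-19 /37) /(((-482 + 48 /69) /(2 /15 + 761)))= 4989229 /6143850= 0.81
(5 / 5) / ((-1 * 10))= -1 / 10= -0.10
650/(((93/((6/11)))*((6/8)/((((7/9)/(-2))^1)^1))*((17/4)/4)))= -291200/156519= -1.86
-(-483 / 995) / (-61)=-483 / 60695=-0.01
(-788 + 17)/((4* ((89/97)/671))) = -50182077/356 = -140960.89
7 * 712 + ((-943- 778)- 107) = 3156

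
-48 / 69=-16 / 23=-0.70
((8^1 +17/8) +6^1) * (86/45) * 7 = 12943/60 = 215.72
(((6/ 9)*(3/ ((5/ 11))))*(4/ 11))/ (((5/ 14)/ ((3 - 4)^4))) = 112/ 25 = 4.48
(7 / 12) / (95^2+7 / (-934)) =3269 / 50576058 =0.00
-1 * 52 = -52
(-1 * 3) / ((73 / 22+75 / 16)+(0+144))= -528 / 26753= -0.02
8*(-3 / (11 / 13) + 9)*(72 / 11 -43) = -192480 / 121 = -1590.74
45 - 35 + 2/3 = 32/3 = 10.67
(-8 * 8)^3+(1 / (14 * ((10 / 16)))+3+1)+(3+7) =-9174546 / 35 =-262129.89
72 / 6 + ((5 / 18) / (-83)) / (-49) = 878477 / 73206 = 12.00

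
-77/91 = -11/13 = -0.85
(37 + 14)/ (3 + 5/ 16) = 816/ 53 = 15.40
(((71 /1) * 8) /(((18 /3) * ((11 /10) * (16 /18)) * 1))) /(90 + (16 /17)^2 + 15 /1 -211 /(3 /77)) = -184671 /10127876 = -0.02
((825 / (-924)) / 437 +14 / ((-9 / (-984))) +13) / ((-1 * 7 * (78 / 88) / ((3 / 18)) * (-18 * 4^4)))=623313251 / 69267115008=0.01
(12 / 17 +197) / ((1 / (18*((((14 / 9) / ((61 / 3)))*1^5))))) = 282324 / 1037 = 272.25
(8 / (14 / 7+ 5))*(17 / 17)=8 / 7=1.14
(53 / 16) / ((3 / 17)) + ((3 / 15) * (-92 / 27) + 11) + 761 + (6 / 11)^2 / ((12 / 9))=206556073 / 261360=790.31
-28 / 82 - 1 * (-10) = 396 / 41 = 9.66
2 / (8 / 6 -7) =-6 / 17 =-0.35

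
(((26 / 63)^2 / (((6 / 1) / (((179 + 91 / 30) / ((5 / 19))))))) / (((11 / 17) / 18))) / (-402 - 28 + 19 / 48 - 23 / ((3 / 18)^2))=-0.43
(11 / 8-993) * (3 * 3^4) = -1927719 / 8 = -240964.88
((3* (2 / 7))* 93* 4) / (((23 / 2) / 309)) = 1379376 / 161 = 8567.55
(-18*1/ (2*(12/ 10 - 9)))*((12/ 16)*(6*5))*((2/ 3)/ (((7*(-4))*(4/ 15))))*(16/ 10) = -675/ 182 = -3.71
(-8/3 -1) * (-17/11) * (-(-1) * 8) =45.33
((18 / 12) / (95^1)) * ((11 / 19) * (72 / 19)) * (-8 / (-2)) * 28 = 133056 / 34295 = 3.88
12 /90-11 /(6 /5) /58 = -43 /1740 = -0.02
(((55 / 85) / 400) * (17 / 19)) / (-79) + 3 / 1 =1801189 / 600400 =3.00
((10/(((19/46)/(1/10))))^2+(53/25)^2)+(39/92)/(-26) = 429248141/41515000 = 10.34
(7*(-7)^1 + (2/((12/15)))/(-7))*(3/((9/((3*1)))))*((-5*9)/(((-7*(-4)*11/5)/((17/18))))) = 293675/8624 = 34.05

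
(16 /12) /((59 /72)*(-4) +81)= 24 /1399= 0.02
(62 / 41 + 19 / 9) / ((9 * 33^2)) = 0.00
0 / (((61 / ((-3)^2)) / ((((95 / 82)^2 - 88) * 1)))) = 0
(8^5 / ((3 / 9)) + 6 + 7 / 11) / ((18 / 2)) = 1081417 / 99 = 10923.40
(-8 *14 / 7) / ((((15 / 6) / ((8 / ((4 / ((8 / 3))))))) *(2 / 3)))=-51.20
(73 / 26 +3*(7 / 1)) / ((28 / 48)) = 3714 / 91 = 40.81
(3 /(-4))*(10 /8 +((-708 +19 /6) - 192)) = 10747 /16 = 671.69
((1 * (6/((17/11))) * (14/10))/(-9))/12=-77/1530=-0.05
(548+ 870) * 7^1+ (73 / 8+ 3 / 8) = 19871 / 2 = 9935.50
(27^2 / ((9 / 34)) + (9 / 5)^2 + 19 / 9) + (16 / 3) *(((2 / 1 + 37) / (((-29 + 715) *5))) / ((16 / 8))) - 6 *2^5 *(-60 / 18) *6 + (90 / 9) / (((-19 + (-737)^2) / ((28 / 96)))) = 6599.38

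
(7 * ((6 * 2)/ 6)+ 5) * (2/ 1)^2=76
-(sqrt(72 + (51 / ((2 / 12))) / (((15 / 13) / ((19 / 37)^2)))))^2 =-971526 / 6845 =-141.93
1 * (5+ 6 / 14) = 38 / 7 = 5.43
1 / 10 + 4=41 / 10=4.10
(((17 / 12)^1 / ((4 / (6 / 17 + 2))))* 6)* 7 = 35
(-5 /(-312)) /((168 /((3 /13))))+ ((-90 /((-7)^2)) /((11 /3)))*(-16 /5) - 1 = 10545985 /17489472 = 0.60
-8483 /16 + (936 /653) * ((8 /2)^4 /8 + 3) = -5015239 /10448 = -480.02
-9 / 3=-3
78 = 78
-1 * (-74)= 74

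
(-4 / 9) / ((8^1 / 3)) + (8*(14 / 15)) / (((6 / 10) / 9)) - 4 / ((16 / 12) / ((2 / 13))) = 8687 / 78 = 111.37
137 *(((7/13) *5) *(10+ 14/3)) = 210980/39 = 5409.74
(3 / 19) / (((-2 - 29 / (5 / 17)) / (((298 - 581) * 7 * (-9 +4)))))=-148575 / 9557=-15.55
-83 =-83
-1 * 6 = -6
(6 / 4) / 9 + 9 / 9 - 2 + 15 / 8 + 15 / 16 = 1.98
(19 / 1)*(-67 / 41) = -1273 / 41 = -31.05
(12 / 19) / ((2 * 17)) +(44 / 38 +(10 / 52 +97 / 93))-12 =-394133 / 41106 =-9.59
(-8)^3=-512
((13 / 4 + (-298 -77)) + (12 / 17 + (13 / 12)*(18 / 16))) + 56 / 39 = -7815751 / 21216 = -368.39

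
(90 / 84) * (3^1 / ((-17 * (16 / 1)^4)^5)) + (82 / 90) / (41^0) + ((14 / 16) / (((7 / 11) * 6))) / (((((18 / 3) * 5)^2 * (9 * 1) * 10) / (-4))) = 665050356886745125330044365512058021 / 729942385117606769981112144887808000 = 0.91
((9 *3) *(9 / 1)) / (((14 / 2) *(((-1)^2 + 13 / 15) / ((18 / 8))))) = 32805 / 784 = 41.84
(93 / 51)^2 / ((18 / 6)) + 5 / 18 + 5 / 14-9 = -132122 / 18207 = -7.26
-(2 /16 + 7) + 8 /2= -25 /8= -3.12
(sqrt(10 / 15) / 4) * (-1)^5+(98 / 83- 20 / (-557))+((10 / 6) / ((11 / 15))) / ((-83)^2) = 1.01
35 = 35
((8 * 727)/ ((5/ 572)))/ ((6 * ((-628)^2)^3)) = 103961/ 57508115832764160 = 0.00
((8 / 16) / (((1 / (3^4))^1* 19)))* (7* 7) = 104.45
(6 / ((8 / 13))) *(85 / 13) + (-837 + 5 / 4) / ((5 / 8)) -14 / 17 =-433253 / 340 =-1274.27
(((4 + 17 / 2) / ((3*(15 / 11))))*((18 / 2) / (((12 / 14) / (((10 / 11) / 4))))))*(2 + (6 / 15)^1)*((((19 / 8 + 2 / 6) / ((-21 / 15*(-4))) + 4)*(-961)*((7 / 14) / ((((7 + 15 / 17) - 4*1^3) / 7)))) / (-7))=246116905 / 25344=9711.05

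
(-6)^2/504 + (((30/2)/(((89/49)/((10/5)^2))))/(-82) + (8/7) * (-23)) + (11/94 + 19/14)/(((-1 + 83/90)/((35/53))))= -4979958133/127255226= -39.13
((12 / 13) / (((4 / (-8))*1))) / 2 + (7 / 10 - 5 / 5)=-159 / 130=-1.22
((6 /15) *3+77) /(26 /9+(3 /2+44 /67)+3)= 9.72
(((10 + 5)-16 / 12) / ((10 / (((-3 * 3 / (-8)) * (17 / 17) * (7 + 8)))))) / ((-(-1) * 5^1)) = 369 / 80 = 4.61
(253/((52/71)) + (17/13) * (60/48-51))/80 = 729/208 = 3.50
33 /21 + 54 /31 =719 /217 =3.31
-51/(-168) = 17/56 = 0.30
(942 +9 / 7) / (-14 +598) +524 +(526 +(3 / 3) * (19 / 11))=47366705 / 44968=1053.34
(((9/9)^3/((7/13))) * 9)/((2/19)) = 2223/14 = 158.79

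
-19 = -19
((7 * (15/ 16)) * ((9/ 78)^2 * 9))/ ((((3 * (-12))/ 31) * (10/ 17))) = -99603/ 86528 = -1.15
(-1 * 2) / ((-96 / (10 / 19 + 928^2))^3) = 547594994241588081277 / 379275264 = 1443793060655.78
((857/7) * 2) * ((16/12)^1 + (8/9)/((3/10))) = 198824/189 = 1051.98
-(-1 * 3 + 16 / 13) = 23 / 13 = 1.77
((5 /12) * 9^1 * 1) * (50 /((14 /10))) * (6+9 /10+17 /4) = 83625 /56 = 1493.30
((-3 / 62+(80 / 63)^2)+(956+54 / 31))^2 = 55726265446476769 / 60554382084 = 920268.09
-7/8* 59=-413/8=-51.62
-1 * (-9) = 9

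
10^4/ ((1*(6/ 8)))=40000/ 3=13333.33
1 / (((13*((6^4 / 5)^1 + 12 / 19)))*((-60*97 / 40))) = -95 / 46689786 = -0.00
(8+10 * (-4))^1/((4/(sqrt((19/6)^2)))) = -76/3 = -25.33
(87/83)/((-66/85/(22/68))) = -145/332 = -0.44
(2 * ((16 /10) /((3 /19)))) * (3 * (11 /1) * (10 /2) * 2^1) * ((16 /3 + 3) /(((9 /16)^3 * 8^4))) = 76.45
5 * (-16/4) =-20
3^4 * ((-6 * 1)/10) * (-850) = 41310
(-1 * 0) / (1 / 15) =0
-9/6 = -3/2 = -1.50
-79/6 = -13.17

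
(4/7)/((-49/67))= -268/343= -0.78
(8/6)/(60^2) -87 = -234899/2700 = -87.00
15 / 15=1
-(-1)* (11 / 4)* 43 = 473 / 4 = 118.25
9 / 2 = 4.50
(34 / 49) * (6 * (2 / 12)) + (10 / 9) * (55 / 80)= 5143 / 3528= 1.46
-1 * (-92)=92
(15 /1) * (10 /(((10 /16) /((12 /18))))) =160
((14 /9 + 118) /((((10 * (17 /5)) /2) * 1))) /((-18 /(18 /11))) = -1076 /1683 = -0.64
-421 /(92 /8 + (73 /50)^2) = -1052500 /34079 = -30.88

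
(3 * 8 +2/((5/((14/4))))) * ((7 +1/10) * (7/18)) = 63119/900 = 70.13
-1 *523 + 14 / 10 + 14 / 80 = -521.42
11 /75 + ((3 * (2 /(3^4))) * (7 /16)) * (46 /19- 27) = -66677 /102600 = -0.65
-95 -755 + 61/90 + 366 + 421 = -5609/90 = -62.32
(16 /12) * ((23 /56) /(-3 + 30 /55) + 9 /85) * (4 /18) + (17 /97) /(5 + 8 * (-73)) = -150297682 /8120327355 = -0.02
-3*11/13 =-33/13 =-2.54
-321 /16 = -20.06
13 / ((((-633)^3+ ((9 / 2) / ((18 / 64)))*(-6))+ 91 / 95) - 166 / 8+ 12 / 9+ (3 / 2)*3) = -14820 / 289145321533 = -0.00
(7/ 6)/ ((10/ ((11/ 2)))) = 77/ 120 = 0.64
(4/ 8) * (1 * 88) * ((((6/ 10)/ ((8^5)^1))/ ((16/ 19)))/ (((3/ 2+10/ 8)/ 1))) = 57/ 163840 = 0.00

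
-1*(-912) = 912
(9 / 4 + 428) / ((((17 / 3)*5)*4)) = 5163 / 1360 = 3.80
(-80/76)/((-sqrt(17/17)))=20/19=1.05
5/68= 0.07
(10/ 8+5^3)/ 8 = 505/ 32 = 15.78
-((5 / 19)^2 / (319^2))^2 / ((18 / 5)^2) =-15625 / 437242275954308484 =-0.00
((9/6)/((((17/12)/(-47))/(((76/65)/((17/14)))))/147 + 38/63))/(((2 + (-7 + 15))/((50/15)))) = 14702352/17729909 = 0.83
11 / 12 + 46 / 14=353 / 84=4.20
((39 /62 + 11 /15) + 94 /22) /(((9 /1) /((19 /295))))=1095293 /27160650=0.04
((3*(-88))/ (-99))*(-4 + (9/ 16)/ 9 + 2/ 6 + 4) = 19/ 18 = 1.06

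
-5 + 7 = 2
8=8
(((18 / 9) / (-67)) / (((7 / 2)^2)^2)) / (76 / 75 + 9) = -2400 / 120811117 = -0.00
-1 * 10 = -10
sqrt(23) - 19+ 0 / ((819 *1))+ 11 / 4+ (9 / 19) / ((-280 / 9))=-11.47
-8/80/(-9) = 0.01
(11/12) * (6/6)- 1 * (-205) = 2471/12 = 205.92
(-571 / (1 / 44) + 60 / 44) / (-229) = 276349 / 2519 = 109.71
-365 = -365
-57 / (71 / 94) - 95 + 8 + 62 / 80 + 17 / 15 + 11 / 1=-1274221 / 8520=-149.56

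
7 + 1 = 8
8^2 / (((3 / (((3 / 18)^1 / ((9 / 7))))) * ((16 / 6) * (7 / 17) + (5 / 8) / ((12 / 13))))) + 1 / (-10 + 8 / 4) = 896629 / 625752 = 1.43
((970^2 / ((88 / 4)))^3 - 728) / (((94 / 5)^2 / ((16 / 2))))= 1770666014129.68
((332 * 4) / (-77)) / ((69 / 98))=-24.50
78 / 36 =13 / 6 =2.17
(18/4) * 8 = 36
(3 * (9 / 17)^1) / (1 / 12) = 324 / 17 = 19.06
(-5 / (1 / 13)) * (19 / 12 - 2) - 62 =-419 / 12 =-34.92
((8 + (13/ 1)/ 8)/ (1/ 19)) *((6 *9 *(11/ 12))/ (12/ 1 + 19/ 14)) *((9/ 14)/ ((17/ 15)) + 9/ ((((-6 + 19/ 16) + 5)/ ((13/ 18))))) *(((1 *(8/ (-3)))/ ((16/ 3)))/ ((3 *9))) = -36804691/ 83232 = -442.19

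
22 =22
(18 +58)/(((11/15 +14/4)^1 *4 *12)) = 95/254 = 0.37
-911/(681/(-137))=124807/681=183.27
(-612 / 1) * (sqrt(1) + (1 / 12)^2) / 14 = -2465 / 56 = -44.02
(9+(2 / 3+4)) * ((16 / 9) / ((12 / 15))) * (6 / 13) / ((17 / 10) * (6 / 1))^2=41000 / 304317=0.13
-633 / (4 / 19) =-12027 / 4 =-3006.75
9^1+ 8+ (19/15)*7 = 25.87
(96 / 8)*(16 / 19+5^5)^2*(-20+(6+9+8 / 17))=-3259216774044 / 6137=-531076547.83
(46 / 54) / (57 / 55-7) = -1265 / 8856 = -0.14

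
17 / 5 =3.40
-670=-670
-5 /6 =-0.83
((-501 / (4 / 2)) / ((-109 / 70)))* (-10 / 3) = -58450 / 109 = -536.24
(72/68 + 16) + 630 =647.06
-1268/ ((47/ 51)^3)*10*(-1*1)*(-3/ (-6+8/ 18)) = 4541439636/ 519115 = 8748.43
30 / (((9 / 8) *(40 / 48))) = 32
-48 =-48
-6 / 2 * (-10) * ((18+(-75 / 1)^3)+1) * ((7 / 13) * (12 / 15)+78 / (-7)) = 12336756864 / 91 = 135568756.75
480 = 480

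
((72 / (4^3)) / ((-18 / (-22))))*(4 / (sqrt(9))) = 11 / 6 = 1.83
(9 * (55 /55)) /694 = 0.01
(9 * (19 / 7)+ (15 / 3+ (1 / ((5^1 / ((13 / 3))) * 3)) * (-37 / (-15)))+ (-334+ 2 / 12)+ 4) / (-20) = 14.98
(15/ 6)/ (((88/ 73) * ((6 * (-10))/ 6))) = -73/ 352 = -0.21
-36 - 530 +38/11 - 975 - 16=-17089/11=-1553.55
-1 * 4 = -4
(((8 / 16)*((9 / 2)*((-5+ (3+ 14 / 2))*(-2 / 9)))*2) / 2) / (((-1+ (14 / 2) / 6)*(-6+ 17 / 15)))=225 / 73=3.08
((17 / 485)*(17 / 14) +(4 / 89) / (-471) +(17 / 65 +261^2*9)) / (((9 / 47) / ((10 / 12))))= 106621708600039729 / 39962053404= 2668073.82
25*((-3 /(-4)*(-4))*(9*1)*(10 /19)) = -6750 /19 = -355.26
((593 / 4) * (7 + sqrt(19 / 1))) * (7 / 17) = 4151 * sqrt(19) / 68 + 29057 / 68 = 693.39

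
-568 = -568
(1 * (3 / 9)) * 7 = 7 / 3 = 2.33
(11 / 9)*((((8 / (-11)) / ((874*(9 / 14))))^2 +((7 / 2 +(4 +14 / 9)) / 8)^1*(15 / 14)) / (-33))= -508475716709 / 11319963998112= -0.04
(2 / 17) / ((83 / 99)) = 198 / 1411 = 0.14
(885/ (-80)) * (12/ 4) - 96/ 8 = -723/ 16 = -45.19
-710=-710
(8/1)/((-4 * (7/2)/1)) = -4/7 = -0.57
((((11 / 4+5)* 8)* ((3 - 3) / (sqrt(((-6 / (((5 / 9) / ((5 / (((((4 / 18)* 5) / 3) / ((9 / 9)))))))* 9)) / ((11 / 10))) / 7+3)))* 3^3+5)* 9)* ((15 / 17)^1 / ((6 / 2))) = 225 / 17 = 13.24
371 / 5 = 74.20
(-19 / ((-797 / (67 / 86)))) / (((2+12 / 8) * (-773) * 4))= -1273 / 741761524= -0.00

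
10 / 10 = 1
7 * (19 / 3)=133 / 3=44.33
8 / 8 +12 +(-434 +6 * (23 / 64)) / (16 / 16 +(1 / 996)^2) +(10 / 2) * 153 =52829741 / 152618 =346.16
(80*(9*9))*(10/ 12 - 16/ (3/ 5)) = -167400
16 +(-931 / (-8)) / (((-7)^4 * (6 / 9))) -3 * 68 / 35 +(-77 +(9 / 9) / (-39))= -10209557 / 152880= -66.78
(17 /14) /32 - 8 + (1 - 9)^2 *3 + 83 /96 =184.90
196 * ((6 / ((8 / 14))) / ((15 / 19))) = 13034 / 5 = 2606.80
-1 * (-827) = 827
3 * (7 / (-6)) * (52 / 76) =-91 / 38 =-2.39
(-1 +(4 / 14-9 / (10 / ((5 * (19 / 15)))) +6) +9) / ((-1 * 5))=-601 / 350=-1.72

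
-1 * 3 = -3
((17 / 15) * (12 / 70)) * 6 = 204 / 175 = 1.17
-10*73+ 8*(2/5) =-3634/5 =-726.80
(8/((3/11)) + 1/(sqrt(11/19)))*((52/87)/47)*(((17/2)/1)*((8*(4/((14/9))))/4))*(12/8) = 7956*sqrt(209)/104951 + 233376/9541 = 25.56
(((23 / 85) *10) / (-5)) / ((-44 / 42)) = 483 / 935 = 0.52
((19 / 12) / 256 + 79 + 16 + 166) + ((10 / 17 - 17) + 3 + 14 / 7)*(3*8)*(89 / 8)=-145492669 / 52224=-2785.93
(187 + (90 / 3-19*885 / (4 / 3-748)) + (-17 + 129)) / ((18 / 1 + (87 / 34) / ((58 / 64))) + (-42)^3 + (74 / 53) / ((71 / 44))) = -10074217051 / 2122667005312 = -0.00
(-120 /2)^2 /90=40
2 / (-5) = -2 / 5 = -0.40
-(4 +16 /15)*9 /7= -6.51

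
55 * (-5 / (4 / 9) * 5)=-12375 / 4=-3093.75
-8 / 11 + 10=102 / 11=9.27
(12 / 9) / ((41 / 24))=32 / 41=0.78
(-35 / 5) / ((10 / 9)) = -63 / 10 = -6.30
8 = 8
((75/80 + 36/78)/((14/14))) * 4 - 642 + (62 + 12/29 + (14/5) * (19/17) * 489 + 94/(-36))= 1100185693/1153620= 953.68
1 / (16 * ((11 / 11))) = 1 / 16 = 0.06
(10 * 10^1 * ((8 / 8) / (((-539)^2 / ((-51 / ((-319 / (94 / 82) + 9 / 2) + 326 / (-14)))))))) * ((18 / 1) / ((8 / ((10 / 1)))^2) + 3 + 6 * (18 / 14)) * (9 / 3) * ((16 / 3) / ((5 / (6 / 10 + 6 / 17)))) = 397450800 / 56787268307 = 0.01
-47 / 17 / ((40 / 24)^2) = -423 / 425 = -1.00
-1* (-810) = 810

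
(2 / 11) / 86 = 1 / 473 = 0.00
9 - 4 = 5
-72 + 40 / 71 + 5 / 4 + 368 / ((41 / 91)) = 746.59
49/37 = 1.32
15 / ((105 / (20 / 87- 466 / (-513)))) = 16934 / 104139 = 0.16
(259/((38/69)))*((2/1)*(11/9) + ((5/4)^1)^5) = 301739921/116736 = 2584.81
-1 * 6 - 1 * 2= -8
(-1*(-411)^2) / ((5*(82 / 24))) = -2027052 / 205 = -9888.06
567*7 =3969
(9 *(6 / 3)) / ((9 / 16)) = 32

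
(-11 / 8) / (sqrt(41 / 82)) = -11*sqrt(2) / 8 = -1.94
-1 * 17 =-17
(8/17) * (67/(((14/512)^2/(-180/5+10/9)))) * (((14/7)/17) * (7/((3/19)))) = -419138895872/54621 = -7673585.18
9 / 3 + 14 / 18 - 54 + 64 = 13.78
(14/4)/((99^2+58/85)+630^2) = 595/69139286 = 0.00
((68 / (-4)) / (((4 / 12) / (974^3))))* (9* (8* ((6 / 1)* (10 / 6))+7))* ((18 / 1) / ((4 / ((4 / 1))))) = -664173148708656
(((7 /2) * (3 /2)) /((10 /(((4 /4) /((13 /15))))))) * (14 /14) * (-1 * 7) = -4.24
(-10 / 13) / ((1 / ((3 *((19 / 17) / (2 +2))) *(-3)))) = 1.93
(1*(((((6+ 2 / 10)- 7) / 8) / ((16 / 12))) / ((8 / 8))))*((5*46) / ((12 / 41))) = -943 / 16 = -58.94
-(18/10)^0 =-1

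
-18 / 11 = -1.64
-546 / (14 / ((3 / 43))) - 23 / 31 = -4616 / 1333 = -3.46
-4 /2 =-2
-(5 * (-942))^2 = -22184100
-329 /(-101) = 329 /101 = 3.26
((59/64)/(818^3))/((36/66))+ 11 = 2311978657417/210179877888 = 11.00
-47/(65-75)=47/10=4.70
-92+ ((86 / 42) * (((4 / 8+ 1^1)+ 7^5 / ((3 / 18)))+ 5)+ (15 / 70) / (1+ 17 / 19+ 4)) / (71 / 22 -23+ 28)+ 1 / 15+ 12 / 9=25008.77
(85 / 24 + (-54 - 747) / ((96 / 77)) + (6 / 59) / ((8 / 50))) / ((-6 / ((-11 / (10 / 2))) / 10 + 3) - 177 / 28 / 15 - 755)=1391883955 / 1640165544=0.85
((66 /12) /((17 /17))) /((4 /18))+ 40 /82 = 4139 /164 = 25.24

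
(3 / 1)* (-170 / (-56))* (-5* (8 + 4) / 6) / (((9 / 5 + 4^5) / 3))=-19125 / 71806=-0.27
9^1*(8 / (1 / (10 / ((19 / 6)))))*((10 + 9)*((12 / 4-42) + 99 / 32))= -155115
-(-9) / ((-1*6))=-3 / 2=-1.50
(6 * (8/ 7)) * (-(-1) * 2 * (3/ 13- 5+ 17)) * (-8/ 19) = -122112/ 1729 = -70.63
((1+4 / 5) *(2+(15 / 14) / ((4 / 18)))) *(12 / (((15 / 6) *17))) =10314 / 2975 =3.47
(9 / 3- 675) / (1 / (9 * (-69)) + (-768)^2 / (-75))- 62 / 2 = -3774468583 / 122093593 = -30.91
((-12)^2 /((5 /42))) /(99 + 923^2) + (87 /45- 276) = -875667241 /3195105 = -274.07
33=33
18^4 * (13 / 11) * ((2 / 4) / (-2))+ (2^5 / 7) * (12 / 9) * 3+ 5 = -2386411 / 77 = -30992.35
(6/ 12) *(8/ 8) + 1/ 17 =19/ 34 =0.56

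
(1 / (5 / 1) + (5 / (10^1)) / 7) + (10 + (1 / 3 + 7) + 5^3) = 29947 / 210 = 142.60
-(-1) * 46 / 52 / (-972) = -23 / 25272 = -0.00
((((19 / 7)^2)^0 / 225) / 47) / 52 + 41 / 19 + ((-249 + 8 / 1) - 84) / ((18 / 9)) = -1675270331 / 10448100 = -160.34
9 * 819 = 7371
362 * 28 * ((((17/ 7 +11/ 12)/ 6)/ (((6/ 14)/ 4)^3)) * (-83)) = -92669555776/ 243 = -381356196.61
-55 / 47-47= -2264 / 47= -48.17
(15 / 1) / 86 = 0.17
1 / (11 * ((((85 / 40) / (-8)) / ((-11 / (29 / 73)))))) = 4672 / 493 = 9.48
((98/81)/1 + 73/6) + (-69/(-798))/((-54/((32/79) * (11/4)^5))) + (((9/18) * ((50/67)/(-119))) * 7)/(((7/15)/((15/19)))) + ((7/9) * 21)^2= 34743936335579/124078760064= 280.02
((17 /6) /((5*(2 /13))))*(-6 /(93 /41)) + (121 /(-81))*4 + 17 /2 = -90626 /12555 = -7.22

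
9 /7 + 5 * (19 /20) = 6.04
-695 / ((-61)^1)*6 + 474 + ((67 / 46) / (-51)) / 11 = 853761617 / 1574166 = 542.36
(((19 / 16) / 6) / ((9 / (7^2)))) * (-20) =-21.55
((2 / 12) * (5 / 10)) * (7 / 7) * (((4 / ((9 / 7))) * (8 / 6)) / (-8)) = -7 / 162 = -0.04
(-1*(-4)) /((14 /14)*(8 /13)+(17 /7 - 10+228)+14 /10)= 455 /25303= 0.02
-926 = -926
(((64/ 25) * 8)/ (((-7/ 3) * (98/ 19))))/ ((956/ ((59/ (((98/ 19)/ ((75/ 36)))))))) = -170392/ 4016873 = -0.04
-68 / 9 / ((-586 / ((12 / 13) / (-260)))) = -34 / 742755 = -0.00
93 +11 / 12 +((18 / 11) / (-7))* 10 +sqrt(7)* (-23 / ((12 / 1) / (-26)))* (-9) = 84619 / 924 - 897* sqrt(7) / 2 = -1095.04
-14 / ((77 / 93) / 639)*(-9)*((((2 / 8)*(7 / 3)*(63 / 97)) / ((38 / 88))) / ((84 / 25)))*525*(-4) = -98277401250 / 1843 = -53324688.69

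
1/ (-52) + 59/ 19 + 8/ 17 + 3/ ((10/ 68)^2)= 59741953/ 419900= 142.28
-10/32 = -5/16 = -0.31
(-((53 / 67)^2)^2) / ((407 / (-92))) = 725924252 / 8201506247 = 0.09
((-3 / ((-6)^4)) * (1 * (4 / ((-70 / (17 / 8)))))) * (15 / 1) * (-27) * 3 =-153 / 448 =-0.34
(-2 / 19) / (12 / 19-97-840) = 2 / 17791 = 0.00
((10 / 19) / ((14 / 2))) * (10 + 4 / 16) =205 / 266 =0.77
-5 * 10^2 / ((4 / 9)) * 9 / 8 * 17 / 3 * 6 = -43031.25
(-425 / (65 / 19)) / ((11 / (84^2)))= -11395440 / 143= -79688.39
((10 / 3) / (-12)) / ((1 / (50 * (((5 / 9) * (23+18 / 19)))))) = -284375 / 1539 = -184.78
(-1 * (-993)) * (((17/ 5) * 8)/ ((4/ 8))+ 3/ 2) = 555087/ 10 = 55508.70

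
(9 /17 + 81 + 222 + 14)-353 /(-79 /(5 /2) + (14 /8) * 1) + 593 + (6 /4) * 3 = 18813307 /20298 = 926.86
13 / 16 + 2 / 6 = 55 / 48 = 1.15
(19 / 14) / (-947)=-19 / 13258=-0.00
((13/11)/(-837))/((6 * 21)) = -13/1160082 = -0.00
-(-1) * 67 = 67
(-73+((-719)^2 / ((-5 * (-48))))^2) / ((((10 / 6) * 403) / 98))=13094979065329 / 19344000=676953.01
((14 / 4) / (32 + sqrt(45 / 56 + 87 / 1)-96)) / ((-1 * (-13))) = -12544 / 2917967-7 * sqrt(68838) / 2917967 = -0.00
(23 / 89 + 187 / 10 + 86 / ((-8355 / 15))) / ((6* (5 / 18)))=27965163 / 2478650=11.28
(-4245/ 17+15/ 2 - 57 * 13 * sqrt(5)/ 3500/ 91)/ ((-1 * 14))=57 * sqrt(5)/ 343000+8235/ 476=17.30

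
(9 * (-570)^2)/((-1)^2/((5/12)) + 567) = 4873500/949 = 5135.41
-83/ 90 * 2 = -83/ 45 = -1.84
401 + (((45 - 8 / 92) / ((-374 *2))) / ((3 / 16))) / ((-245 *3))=3802969837 / 9483705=401.00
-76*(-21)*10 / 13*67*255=272676600 / 13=20975123.08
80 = 80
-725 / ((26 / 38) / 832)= -881600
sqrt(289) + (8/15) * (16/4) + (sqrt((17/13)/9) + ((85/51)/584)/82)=sqrt(221)/39 + 13743881/718320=19.51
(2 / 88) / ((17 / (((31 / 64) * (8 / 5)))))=31 / 29920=0.00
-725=-725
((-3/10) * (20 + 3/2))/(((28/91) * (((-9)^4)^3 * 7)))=-559/52720180143120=-0.00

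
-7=-7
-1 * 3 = -3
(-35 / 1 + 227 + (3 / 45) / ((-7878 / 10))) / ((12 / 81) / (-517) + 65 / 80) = 56304104208 / 238182139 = 236.39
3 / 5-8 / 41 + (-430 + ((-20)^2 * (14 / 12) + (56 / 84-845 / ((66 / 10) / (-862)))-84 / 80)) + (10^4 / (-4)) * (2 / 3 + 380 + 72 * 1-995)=39676241783 / 27060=1466232.14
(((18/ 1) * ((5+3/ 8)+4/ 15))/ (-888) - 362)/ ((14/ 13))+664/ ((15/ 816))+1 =2965972767/ 82880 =35786.35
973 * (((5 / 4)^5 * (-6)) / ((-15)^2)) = -121625 / 1536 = -79.18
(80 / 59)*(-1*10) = -800 / 59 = -13.56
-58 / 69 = -0.84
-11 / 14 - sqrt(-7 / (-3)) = -sqrt(21) / 3 - 11 / 14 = -2.31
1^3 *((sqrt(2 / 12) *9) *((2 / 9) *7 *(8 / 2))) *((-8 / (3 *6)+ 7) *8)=13216 *sqrt(6) / 27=1198.98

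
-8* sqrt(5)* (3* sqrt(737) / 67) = -24* sqrt(3685) / 67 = -21.74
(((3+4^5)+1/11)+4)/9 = 11342/99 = 114.57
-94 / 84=-47 / 42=-1.12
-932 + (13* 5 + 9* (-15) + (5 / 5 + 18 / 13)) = -12995 / 13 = -999.62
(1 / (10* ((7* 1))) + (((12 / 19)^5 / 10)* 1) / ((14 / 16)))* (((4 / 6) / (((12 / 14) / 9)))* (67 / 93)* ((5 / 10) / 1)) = 59854517 / 921108828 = 0.06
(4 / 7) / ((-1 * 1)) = -4 / 7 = -0.57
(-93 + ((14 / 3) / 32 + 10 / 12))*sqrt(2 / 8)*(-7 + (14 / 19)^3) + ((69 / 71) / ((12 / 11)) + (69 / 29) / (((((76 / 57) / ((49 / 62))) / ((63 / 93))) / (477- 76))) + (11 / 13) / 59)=687213469803839677 / 999325878743712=687.68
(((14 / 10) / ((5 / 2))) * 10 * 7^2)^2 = 1882384 / 25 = 75295.36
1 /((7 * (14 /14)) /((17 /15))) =17 /105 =0.16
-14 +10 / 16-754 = -6139 / 8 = -767.38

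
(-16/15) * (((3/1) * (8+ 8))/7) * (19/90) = -2432/1575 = -1.54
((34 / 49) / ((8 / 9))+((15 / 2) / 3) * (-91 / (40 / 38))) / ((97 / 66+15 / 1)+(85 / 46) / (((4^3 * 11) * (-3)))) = -1025135760 / 78398971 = -13.08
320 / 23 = 13.91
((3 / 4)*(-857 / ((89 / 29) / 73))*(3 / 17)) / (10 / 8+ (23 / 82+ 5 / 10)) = -74385029 / 55981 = -1328.75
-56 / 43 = -1.30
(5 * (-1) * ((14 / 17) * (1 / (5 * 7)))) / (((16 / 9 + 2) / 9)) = -81 / 289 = -0.28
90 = 90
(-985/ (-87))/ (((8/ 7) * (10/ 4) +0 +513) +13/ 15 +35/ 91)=448175/ 20469737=0.02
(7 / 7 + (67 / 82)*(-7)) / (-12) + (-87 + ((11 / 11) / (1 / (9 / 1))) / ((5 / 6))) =-75.81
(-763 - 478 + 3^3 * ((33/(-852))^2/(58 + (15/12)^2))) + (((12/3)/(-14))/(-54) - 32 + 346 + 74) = -774492815305/907969797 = -852.99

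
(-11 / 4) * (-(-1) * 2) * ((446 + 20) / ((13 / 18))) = -46134 / 13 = -3548.77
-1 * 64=-64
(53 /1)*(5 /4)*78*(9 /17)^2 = 837135 /578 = 1448.33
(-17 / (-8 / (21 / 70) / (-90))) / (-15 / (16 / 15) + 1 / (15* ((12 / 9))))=4590 / 1121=4.09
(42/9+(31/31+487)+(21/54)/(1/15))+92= 1181/2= 590.50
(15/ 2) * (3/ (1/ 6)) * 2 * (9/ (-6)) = -405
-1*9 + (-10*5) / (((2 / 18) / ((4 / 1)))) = -1809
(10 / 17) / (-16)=-5 / 136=-0.04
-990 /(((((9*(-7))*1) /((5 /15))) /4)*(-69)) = -440 /1449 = -0.30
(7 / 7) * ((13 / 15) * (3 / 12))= 13 / 60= 0.22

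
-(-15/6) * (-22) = -55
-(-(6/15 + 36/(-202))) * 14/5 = 1568/2525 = 0.62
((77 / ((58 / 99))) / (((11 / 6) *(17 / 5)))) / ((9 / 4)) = 4620 / 493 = 9.37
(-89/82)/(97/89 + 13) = -7921/102828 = -0.08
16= 16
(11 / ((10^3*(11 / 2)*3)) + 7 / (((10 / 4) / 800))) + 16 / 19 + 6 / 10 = 63881119 / 28500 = 2241.44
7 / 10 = 0.70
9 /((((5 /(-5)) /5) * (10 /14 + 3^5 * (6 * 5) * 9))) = -0.00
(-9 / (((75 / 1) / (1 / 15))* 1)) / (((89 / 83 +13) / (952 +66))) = -42247 / 73000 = -0.58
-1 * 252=-252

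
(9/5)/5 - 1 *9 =-216/25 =-8.64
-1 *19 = -19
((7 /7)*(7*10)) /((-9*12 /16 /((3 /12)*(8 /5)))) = -112 /27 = -4.15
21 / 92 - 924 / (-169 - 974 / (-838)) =5.73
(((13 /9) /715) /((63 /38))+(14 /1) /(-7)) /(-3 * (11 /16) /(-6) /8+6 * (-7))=15956992 /334958085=0.05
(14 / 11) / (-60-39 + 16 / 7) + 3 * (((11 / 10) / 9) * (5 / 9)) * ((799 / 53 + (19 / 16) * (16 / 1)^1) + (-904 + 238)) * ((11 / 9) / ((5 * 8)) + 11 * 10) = -9056285089297 / 639399420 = -14163.74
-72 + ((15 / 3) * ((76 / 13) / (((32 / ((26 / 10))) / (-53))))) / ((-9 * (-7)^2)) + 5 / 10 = -251245 / 3528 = -71.21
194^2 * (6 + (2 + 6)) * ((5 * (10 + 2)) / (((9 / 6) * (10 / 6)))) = 12645696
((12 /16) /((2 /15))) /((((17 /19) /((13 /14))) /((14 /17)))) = 4.81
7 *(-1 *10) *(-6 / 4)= 105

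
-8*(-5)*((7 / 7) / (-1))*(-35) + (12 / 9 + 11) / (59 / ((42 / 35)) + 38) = 732274 / 523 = 1400.14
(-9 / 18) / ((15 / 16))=-0.53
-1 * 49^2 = -2401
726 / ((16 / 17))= 6171 / 8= 771.38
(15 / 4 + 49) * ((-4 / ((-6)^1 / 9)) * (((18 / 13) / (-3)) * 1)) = -1899 / 13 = -146.08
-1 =-1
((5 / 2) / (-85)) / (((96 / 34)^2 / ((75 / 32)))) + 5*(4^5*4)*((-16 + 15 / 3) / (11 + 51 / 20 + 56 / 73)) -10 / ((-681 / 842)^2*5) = -2499621630219850981 / 158826433462272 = -15738.07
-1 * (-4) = 4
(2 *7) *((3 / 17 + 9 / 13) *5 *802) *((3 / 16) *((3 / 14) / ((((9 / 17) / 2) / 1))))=96240 / 13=7403.08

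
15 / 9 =5 / 3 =1.67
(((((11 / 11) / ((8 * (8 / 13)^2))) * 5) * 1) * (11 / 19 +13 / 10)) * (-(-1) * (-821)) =-49533393 / 19456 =-2545.92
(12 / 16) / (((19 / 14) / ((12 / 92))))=63 / 874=0.07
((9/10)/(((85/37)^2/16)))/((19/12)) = 1182816/686375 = 1.72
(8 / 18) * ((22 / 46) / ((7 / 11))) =484 / 1449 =0.33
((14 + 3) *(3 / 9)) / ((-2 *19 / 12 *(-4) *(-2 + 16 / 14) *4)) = -119 / 912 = -0.13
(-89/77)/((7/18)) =-1602/539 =-2.97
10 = 10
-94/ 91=-1.03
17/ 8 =2.12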